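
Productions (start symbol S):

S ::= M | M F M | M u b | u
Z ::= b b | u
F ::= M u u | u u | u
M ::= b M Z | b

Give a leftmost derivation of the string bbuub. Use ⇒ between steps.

S⇒MFM⇒bMZFM⇒bbZFM⇒bbuFM⇒bbuuM⇒bbuub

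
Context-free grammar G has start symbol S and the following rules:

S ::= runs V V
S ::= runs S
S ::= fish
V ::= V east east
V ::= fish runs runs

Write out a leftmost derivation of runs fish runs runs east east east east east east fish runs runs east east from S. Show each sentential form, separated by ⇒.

S ⇒ runs V V ⇒ runs V east east V ⇒ runs V east east east east V ⇒ runs V east east east east east east V ⇒ runs fish runs runs east east east east east east V ⇒ runs fish runs runs east east east east east east V east east ⇒ runs fish runs runs east east east east east east fish runs runs east east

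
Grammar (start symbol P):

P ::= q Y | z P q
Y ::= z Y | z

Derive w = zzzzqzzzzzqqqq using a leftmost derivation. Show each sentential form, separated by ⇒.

P ⇒ zPq   [P ::= z P q]
zPq ⇒ zzPqq   [P ::= z P q]
zzPqq ⇒ zzzPqqq   [P ::= z P q]
zzzPqqq ⇒ zzzzPqqqq   [P ::= z P q]
zzzzPqqqq ⇒ zzzzqYqqqq   [P ::= q Y]
zzzzqYqqqq ⇒ zzzzqzYqqqq   [Y ::= z Y]
zzzzqzYqqqq ⇒ zzzzqzzYqqqq   [Y ::= z Y]
zzzzqzzYqqqq ⇒ zzzzqzzzYqqqq   [Y ::= z Y]
zzzzqzzzYqqqq ⇒ zzzzqzzzzYqqqq   [Y ::= z Y]
zzzzqzzzzYqqqq ⇒ zzzzqzzzzzqqqq   [Y ::= z]

P ⇒ zPq ⇒ zzPqq ⇒ zzzPqqq ⇒ zzzzPqqqq ⇒ zzzzqYqqqq ⇒ zzzzqzYqqqq ⇒ zzzzqzzYqqqq ⇒ zzzzqzzzYqqqq ⇒ zzzzqzzzzYqqqq ⇒ zzzzqzzzzzqqqq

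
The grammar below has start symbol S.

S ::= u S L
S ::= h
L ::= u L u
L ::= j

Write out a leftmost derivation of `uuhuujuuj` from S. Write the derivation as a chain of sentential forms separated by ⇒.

S ⇒ uSL ⇒ uuSLL ⇒ uuhLL ⇒ uuhuLuL ⇒ uuhuuLuuL ⇒ uuhuujuuL ⇒ uuhuujuuj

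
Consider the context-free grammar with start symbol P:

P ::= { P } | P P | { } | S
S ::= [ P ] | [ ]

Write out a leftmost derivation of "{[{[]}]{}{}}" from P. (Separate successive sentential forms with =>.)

P => {P} => {PP} => {PPP} => {SPP} => {[P]PP} => {[{P}]PP} => {[{S}]PP} => {[{[]}]PP} => {[{[]}]{}P} => {[{[]}]{}{}}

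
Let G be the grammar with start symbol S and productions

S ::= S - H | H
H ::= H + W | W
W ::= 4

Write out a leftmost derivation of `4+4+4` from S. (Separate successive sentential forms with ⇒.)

S⇒H⇒H+W⇒H+W+W⇒W+W+W⇒4+W+W⇒4+4+W⇒4+4+4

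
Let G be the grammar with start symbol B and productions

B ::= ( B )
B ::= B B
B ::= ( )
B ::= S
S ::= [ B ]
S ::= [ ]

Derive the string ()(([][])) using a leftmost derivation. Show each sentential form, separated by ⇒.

B⇒BB⇒()B⇒()(B)⇒()((B))⇒()((BB))⇒()((SB))⇒()(([]B))⇒()(([]S))⇒()(([][]))

B ⇒ BB   [B ::= B B]
BB ⇒ ()B   [B ::= ( )]
()B ⇒ ()(B)   [B ::= ( B )]
()(B) ⇒ ()((B))   [B ::= ( B )]
()((B)) ⇒ ()((BB))   [B ::= B B]
()((BB)) ⇒ ()((SB))   [B ::= S]
()((SB)) ⇒ ()(([]B))   [S ::= [ ]]
()(([]B)) ⇒ ()(([]S))   [B ::= S]
()(([]S)) ⇒ ()(([][]))   [S ::= [ ]]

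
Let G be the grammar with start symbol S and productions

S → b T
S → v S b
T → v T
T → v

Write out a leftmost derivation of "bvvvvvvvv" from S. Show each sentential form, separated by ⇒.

S ⇒ bT   [S → b T]
bT ⇒ bvT   [T → v T]
bvT ⇒ bvvT   [T → v T]
bvvT ⇒ bvvvT   [T → v T]
bvvvT ⇒ bvvvvT   [T → v T]
bvvvvT ⇒ bvvvvvT   [T → v T]
bvvvvvT ⇒ bvvvvvvT   [T → v T]
bvvvvvvT ⇒ bvvvvvvvT   [T → v T]
bvvvvvvvT ⇒ bvvvvvvvv   [T → v]

S ⇒ bT ⇒ bvT ⇒ bvvT ⇒ bvvvT ⇒ bvvvvT ⇒ bvvvvvT ⇒ bvvvvvvT ⇒ bvvvvvvvT ⇒ bvvvvvvvv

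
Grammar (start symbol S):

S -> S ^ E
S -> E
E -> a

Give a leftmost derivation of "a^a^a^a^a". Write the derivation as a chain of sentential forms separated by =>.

S => S^E   [S -> S ^ E]
S^E => S^E^E   [S -> S ^ E]
S^E^E => S^E^E^E   [S -> S ^ E]
S^E^E^E => S^E^E^E^E   [S -> S ^ E]
S^E^E^E^E => E^E^E^E^E   [S -> E]
E^E^E^E^E => a^E^E^E^E   [E -> a]
a^E^E^E^E => a^a^E^E^E   [E -> a]
a^a^E^E^E => a^a^a^E^E   [E -> a]
a^a^a^E^E => a^a^a^a^E   [E -> a]
a^a^a^a^E => a^a^a^a^a   [E -> a]

S=>S^E=>S^E^E=>S^E^E^E=>S^E^E^E^E=>E^E^E^E^E=>a^E^E^E^E=>a^a^E^E^E=>a^a^a^E^E=>a^a^a^a^E=>a^a^a^a^a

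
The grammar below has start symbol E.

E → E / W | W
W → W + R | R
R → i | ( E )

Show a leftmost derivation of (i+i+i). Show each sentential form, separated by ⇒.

E ⇒ W   [E → W]
W ⇒ R   [W → R]
R ⇒ (E)   [R → ( E )]
(E) ⇒ (W)   [E → W]
(W) ⇒ (W+R)   [W → W + R]
(W+R) ⇒ (W+R+R)   [W → W + R]
(W+R+R) ⇒ (R+R+R)   [W → R]
(R+R+R) ⇒ (i+R+R)   [R → i]
(i+R+R) ⇒ (i+i+R)   [R → i]
(i+i+R) ⇒ (i+i+i)   [R → i]

E ⇒ W ⇒ R ⇒ (E) ⇒ (W) ⇒ (W+R) ⇒ (W+R+R) ⇒ (R+R+R) ⇒ (i+R+R) ⇒ (i+i+R) ⇒ (i+i+i)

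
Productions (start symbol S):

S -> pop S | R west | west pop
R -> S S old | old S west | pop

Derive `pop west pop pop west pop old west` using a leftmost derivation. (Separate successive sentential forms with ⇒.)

S ⇒ R west   [S -> R west]
R west ⇒ S S old west   [R -> S S old]
S S old west ⇒ R west S old west   [S -> R west]
R west S old west ⇒ pop west S old west   [R -> pop]
pop west S old west ⇒ pop west pop S old west   [S -> pop S]
pop west pop S old west ⇒ pop west pop pop S old west   [S -> pop S]
pop west pop pop S old west ⇒ pop west pop pop west pop old west   [S -> west pop]

S ⇒ R west ⇒ S S old west ⇒ R west S old west ⇒ pop west S old west ⇒ pop west pop S old west ⇒ pop west pop pop S old west ⇒ pop west pop pop west pop old west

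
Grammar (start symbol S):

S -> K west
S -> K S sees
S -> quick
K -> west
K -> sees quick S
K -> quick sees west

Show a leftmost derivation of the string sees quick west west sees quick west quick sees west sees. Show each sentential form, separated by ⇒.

S ⇒ K S sees ⇒ sees quick S S sees ⇒ sees quick K west S sees ⇒ sees quick west west S sees ⇒ sees quick west west K west sees ⇒ sees quick west west sees quick S west sees ⇒ sees quick west west sees quick K S sees west sees ⇒ sees quick west west sees quick west S sees west sees ⇒ sees quick west west sees quick west quick sees west sees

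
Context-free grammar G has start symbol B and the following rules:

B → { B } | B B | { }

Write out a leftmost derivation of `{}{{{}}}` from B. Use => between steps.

B => BB => {}B => {}{B} => {}{{B}} => {}{{{}}}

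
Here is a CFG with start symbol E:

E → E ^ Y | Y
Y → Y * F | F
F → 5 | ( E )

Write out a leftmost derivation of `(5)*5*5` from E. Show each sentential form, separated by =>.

E => Y => Y*F => Y*F*F => F*F*F => (E)*F*F => (Y)*F*F => (F)*F*F => (5)*F*F => (5)*5*F => (5)*5*5

E => Y   [E → Y]
Y => Y*F   [Y → Y * F]
Y*F => Y*F*F   [Y → Y * F]
Y*F*F => F*F*F   [Y → F]
F*F*F => (E)*F*F   [F → ( E )]
(E)*F*F => (Y)*F*F   [E → Y]
(Y)*F*F => (F)*F*F   [Y → F]
(F)*F*F => (5)*F*F   [F → 5]
(5)*F*F => (5)*5*F   [F → 5]
(5)*5*F => (5)*5*5   [F → 5]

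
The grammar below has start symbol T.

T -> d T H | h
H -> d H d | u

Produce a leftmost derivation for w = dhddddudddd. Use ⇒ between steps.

T⇒dTH⇒dhH⇒dhdHd⇒dhddHdd⇒dhdddHddd⇒dhddddHdddd⇒dhddddudddd

T ⇒ dTH   [T -> d T H]
dTH ⇒ dhH   [T -> h]
dhH ⇒ dhdHd   [H -> d H d]
dhdHd ⇒ dhddHdd   [H -> d H d]
dhddHdd ⇒ dhdddHddd   [H -> d H d]
dhdddHddd ⇒ dhddddHdddd   [H -> d H d]
dhddddHdddd ⇒ dhddddudddd   [H -> u]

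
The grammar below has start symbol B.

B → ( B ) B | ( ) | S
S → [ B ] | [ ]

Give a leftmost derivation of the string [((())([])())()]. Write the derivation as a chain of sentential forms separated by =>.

B => S => [B] => [(B)B] => [((B)B)B] => [((())B)B] => [((())(B)B)B] => [((())(S)B)B] => [((())([])B)B] => [((())([])())B] => [((())([])())()]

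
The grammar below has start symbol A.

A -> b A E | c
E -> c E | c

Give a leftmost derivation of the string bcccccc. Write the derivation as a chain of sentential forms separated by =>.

A => bAE   [A -> b A E]
bAE => bcE   [A -> c]
bcE => bccE   [E -> c E]
bccE => bcccE   [E -> c E]
bcccE => bccccE   [E -> c E]
bccccE => bcccccE   [E -> c E]
bcccccE => bcccccc   [E -> c]

A => bAE => bcE => bccE => bcccE => bccccE => bcccccE => bcccccc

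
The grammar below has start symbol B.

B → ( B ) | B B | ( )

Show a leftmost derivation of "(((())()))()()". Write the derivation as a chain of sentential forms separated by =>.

B => BB => BBB => (B)BB => ((B))BB => ((BB))BB => (((B)B))BB => (((())B))BB => (((())()))BB => (((())()))()B => (((())()))()()

B => BB   [B → B B]
BB => BBB   [B → B B]
BBB => (B)BB   [B → ( B )]
(B)BB => ((B))BB   [B → ( B )]
((B))BB => ((BB))BB   [B → B B]
((BB))BB => (((B)B))BB   [B → ( B )]
(((B)B))BB => (((())B))BB   [B → ( )]
(((())B))BB => (((())()))BB   [B → ( )]
(((())()))BB => (((())()))()B   [B → ( )]
(((())()))()B => (((())()))()()   [B → ( )]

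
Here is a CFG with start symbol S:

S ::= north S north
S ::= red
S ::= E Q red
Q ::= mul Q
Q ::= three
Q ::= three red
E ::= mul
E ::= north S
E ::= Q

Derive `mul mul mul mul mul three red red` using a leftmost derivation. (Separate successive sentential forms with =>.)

S => E Q red   [S ::= E Q red]
E Q red => mul Q red   [E ::= mul]
mul Q red => mul mul Q red   [Q ::= mul Q]
mul mul Q red => mul mul mul Q red   [Q ::= mul Q]
mul mul mul Q red => mul mul mul mul Q red   [Q ::= mul Q]
mul mul mul mul Q red => mul mul mul mul mul Q red   [Q ::= mul Q]
mul mul mul mul mul Q red => mul mul mul mul mul three red red   [Q ::= three red]

S => E Q red => mul Q red => mul mul Q red => mul mul mul Q red => mul mul mul mul Q red => mul mul mul mul mul Q red => mul mul mul mul mul three red red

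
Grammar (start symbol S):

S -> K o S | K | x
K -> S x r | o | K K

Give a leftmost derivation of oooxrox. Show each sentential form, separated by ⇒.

S⇒KoS⇒SxroS⇒KxroS⇒KKxroS⇒KKKxroS⇒oKKxroS⇒ooKxroS⇒oooxroS⇒oooxrox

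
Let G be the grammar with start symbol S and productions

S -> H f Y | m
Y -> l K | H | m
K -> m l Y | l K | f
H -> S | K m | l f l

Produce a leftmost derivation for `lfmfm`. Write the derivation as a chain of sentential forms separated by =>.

S => HfY   [S -> H f Y]
HfY => KmfY   [H -> K m]
KmfY => lKmfY   [K -> l K]
lKmfY => lfmfY   [K -> f]
lfmfY => lfmfm   [Y -> m]

S => HfY => KmfY => lKmfY => lfmfY => lfmfm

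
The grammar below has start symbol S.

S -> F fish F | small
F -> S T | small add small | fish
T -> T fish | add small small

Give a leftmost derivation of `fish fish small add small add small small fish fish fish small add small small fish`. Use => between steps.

S => F fish F   [S -> F fish F]
F fish F => S T fish F   [F -> S T]
S T fish F => F fish F T fish F   [S -> F fish F]
F fish F T fish F => fish fish F T fish F   [F -> fish]
fish fish F T fish F => fish fish small add small T fish F   [F -> small add small]
fish fish small add small T fish F => fish fish small add small T fish fish F   [T -> T fish]
fish fish small add small T fish fish F => fish fish small add small T fish fish fish F   [T -> T fish]
fish fish small add small T fish fish fish F => fish fish small add small add small small fish fish fish F   [T -> add small small]
fish fish small add small add small small fish fish fish F => fish fish small add small add small small fish fish fish S T   [F -> S T]
fish fish small add small add small small fish fish fish S T => fish fish small add small add small small fish fish fish small T   [S -> small]
fish fish small add small add small small fish fish fish small T => fish fish small add small add small small fish fish fish small T fish   [T -> T fish]
fish fish small add small add small small fish fish fish small T fish => fish fish small add small add small small fish fish fish small add small small fish   [T -> add small small]

S => F fish F => S T fish F => F fish F T fish F => fish fish F T fish F => fish fish small add small T fish F => fish fish small add small T fish fish F => fish fish small add small T fish fish fish F => fish fish small add small add small small fish fish fish F => fish fish small add small add small small fish fish fish S T => fish fish small add small add small small fish fish fish small T => fish fish small add small add small small fish fish fish small T fish => fish fish small add small add small small fish fish fish small add small small fish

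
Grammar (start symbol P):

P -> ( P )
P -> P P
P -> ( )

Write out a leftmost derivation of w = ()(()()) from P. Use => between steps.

P => PP => ()P => ()(P) => ()(PP) => ()(()P) => ()(()())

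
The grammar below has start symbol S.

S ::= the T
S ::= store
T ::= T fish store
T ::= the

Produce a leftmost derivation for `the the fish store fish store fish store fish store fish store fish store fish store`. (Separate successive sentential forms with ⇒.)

S ⇒ the T   [S ::= the T]
the T ⇒ the T fish store   [T ::= T fish store]
the T fish store ⇒ the T fish store fish store   [T ::= T fish store]
the T fish store fish store ⇒ the T fish store fish store fish store   [T ::= T fish store]
the T fish store fish store fish store ⇒ the T fish store fish store fish store fish store   [T ::= T fish store]
the T fish store fish store fish store fish store ⇒ the T fish store fish store fish store fish store fish store   [T ::= T fish store]
the T fish store fish store fish store fish store fish store ⇒ the T fish store fish store fish store fish store fish store fish store   [T ::= T fish store]
the T fish store fish store fish store fish store fish store fish store ⇒ the T fish store fish store fish store fish store fish store fish store fish store   [T ::= T fish store]
the T fish store fish store fish store fish store fish store fish store fish store ⇒ the the fish store fish store fish store fish store fish store fish store fish store   [T ::= the]

S ⇒ the T ⇒ the T fish store ⇒ the T fish store fish store ⇒ the T fish store fish store fish store ⇒ the T fish store fish store fish store fish store ⇒ the T fish store fish store fish store fish store fish store ⇒ the T fish store fish store fish store fish store fish store fish store ⇒ the T fish store fish store fish store fish store fish store fish store fish store ⇒ the the fish store fish store fish store fish store fish store fish store fish store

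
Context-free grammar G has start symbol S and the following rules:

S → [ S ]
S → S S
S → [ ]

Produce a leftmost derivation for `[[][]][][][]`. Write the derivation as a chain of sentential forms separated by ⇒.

S ⇒ SS   [S → S S]
SS ⇒ SSS   [S → S S]
SSS ⇒ SSSS   [S → S S]
SSSS ⇒ [S]SSS   [S → [ S ]]
[S]SSS ⇒ [SS]SSS   [S → S S]
[SS]SSS ⇒ [[]S]SSS   [S → [ ]]
[[]S]SSS ⇒ [[][]]SSS   [S → [ ]]
[[][]]SSS ⇒ [[][]][]SS   [S → [ ]]
[[][]][]SS ⇒ [[][]][][]S   [S → [ ]]
[[][]][][]S ⇒ [[][]][][][]   [S → [ ]]

S⇒SS⇒SSS⇒SSSS⇒[S]SSS⇒[SS]SSS⇒[[]S]SSS⇒[[][]]SSS⇒[[][]][]SS⇒[[][]][][]S⇒[[][]][][][]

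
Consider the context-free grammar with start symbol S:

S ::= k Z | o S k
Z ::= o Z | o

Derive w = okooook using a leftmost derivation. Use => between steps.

S => oSk => okZk => okoZk => okooZk => okoooZk => okooook

S => oSk   [S ::= o S k]
oSk => okZk   [S ::= k Z]
okZk => okoZk   [Z ::= o Z]
okoZk => okooZk   [Z ::= o Z]
okooZk => okoooZk   [Z ::= o Z]
okoooZk => okooook   [Z ::= o]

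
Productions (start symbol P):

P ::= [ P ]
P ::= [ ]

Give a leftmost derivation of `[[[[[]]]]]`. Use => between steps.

P => [P]   [P ::= [ P ]]
[P] => [[P]]   [P ::= [ P ]]
[[P]] => [[[P]]]   [P ::= [ P ]]
[[[P]]] => [[[[P]]]]   [P ::= [ P ]]
[[[[P]]]] => [[[[[]]]]]   [P ::= [ ]]

P=>[P]=>[[P]]=>[[[P]]]=>[[[[P]]]]=>[[[[[]]]]]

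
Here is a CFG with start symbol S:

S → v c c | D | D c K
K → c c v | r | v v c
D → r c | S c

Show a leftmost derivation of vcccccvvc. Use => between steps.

S => DcK   [S → D c K]
DcK => SccK   [D → S c]
SccK => DccK   [S → D]
DccK => ScccK   [D → S c]
ScccK => vcccccK   [S → v c c]
vcccccK => vcccccvvc   [K → v v c]

S=>DcK=>SccK=>DccK=>ScccK=>vcccccK=>vcccccvvc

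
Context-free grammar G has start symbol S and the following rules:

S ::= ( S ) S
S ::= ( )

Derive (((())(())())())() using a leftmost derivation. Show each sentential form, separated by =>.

S=>(S)S=>((S)S)S=>(((S)S)S)S=>(((())S)S)S=>(((())(S)S)S)S=>(((())(())S)S)S=>(((())(())())S)S=>(((())(())())())S=>(((())(())())())()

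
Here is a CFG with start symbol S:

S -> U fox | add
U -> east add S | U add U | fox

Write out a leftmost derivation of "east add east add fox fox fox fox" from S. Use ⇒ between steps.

S ⇒ U fox ⇒ east add S fox ⇒ east add U fox fox ⇒ east add east add S fox fox ⇒ east add east add U fox fox fox ⇒ east add east add fox fox fox fox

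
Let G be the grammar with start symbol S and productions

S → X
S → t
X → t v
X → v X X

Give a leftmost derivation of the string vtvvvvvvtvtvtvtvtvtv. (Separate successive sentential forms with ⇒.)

S ⇒ X ⇒ vXX ⇒ vtvX ⇒ vtvvXX ⇒ vtvvvXXX ⇒ vtvvvvXXXX ⇒ vtvvvvvXXXXX ⇒ vtvvvvvvXXXXXX ⇒ vtvvvvvvtvXXXXX ⇒ vtvvvvvvtvtvXXXX ⇒ vtvvvvvvtvtvtvXXX ⇒ vtvvvvvvtvtvtvtvXX ⇒ vtvvvvvvtvtvtvtvtvX ⇒ vtvvvvvvtvtvtvtvtvtv

S ⇒ X   [S → X]
X ⇒ vXX   [X → v X X]
vXX ⇒ vtvX   [X → t v]
vtvX ⇒ vtvvXX   [X → v X X]
vtvvXX ⇒ vtvvvXXX   [X → v X X]
vtvvvXXX ⇒ vtvvvvXXXX   [X → v X X]
vtvvvvXXXX ⇒ vtvvvvvXXXXX   [X → v X X]
vtvvvvvXXXXX ⇒ vtvvvvvvXXXXXX   [X → v X X]
vtvvvvvvXXXXXX ⇒ vtvvvvvvtvXXXXX   [X → t v]
vtvvvvvvtvXXXXX ⇒ vtvvvvvvtvtvXXXX   [X → t v]
vtvvvvvvtvtvXXXX ⇒ vtvvvvvvtvtvtvXXX   [X → t v]
vtvvvvvvtvtvtvXXX ⇒ vtvvvvvvtvtvtvtvXX   [X → t v]
vtvvvvvvtvtvtvtvXX ⇒ vtvvvvvvtvtvtvtvtvX   [X → t v]
vtvvvvvvtvtvtvtvtvX ⇒ vtvvvvvvtvtvtvtvtvtv   [X → t v]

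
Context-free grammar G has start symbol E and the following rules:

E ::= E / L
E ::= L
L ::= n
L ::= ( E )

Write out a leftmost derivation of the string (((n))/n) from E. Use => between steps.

E => L => (E) => (E/L) => (L/L) => ((E)/L) => ((L)/L) => (((E))/L) => (((L))/L) => (((n))/L) => (((n))/n)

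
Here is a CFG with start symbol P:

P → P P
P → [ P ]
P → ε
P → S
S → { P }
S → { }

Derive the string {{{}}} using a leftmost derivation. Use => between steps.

P=>S=>{P}=>{S}=>{{P}}=>{{S}}=>{{{}}}

P => S   [P → S]
S => {P}   [S → { P }]
{P} => {S}   [P → S]
{S} => {{P}}   [S → { P }]
{{P}} => {{S}}   [P → S]
{{S}} => {{{}}}   [S → { }]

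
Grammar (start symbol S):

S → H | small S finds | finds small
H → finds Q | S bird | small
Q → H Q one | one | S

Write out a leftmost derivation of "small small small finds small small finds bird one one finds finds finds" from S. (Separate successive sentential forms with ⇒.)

S ⇒ small S finds ⇒ small small S finds finds ⇒ small small small S finds finds finds ⇒ small small small H finds finds finds ⇒ small small small finds Q finds finds finds ⇒ small small small finds H Q one finds finds finds ⇒ small small small finds S bird Q one finds finds finds ⇒ small small small finds small S finds bird Q one finds finds finds ⇒ small small small finds small H finds bird Q one finds finds finds ⇒ small small small finds small small finds bird Q one finds finds finds ⇒ small small small finds small small finds bird one one finds finds finds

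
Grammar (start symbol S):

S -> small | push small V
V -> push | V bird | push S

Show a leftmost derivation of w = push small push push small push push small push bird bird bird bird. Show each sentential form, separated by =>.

S => push small V   [S -> push small V]
push small V => push small push S   [V -> push S]
push small push S => push small push push small V   [S -> push small V]
push small push push small V => push small push push small V bird   [V -> V bird]
push small push push small V bird => push small push push small push S bird   [V -> push S]
push small push push small push S bird => push small push push small push push small V bird   [S -> push small V]
push small push push small push push small V bird => push small push push small push push small V bird bird   [V -> V bird]
push small push push small push push small V bird bird => push small push push small push push small V bird bird bird   [V -> V bird]
push small push push small push push small V bird bird bird => push small push push small push push small V bird bird bird bird   [V -> V bird]
push small push push small push push small V bird bird bird bird => push small push push small push push small push bird bird bird bird   [V -> push]

S => push small V => push small push S => push small push push small V => push small push push small V bird => push small push push small push S bird => push small push push small push push small V bird => push small push push small push push small V bird bird => push small push push small push push small V bird bird bird => push small push push small push push small V bird bird bird bird => push small push push small push push small push bird bird bird bird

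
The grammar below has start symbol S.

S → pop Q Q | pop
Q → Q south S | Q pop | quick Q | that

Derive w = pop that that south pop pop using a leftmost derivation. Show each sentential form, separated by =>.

S => pop Q Q => pop that Q => pop that Q pop => pop that Q south S pop => pop that that south S pop => pop that that south pop pop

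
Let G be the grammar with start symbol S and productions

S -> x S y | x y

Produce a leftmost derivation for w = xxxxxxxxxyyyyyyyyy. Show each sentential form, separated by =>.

S => xSy   [S -> x S y]
xSy => xxSyy   [S -> x S y]
xxSyy => xxxSyyy   [S -> x S y]
xxxSyyy => xxxxSyyyy   [S -> x S y]
xxxxSyyyy => xxxxxSyyyyy   [S -> x S y]
xxxxxSyyyyy => xxxxxxSyyyyyy   [S -> x S y]
xxxxxxSyyyyyy => xxxxxxxSyyyyyyy   [S -> x S y]
xxxxxxxSyyyyyyy => xxxxxxxxSyyyyyyyy   [S -> x S y]
xxxxxxxxSyyyyyyyy => xxxxxxxxxyyyyyyyyy   [S -> x y]

S => xSy => xxSyy => xxxSyyy => xxxxSyyyy => xxxxxSyyyyy => xxxxxxSyyyyyy => xxxxxxxSyyyyyyy => xxxxxxxxSyyyyyyyy => xxxxxxxxxyyyyyyyyy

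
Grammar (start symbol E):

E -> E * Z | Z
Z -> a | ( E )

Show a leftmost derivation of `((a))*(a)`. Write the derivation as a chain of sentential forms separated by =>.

E => E*Z   [E -> E * Z]
E*Z => Z*Z   [E -> Z]
Z*Z => (E)*Z   [Z -> ( E )]
(E)*Z => (Z)*Z   [E -> Z]
(Z)*Z => ((E))*Z   [Z -> ( E )]
((E))*Z => ((Z))*Z   [E -> Z]
((Z))*Z => ((a))*Z   [Z -> a]
((a))*Z => ((a))*(E)   [Z -> ( E )]
((a))*(E) => ((a))*(Z)   [E -> Z]
((a))*(Z) => ((a))*(a)   [Z -> a]

E => E*Z => Z*Z => (E)*Z => (Z)*Z => ((E))*Z => ((Z))*Z => ((a))*Z => ((a))*(E) => ((a))*(Z) => ((a))*(a)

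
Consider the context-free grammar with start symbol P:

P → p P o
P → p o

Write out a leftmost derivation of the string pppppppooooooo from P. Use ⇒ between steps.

P ⇒ pPo   [P → p P o]
pPo ⇒ ppPoo   [P → p P o]
ppPoo ⇒ pppPooo   [P → p P o]
pppPooo ⇒ ppppPoooo   [P → p P o]
ppppPoooo ⇒ pppppPooooo   [P → p P o]
pppppPooooo ⇒ ppppppPoooooo   [P → p P o]
ppppppPoooooo ⇒ pppppppooooooo   [P → p o]

P ⇒ pPo ⇒ ppPoo ⇒ pppPooo ⇒ ppppPoooo ⇒ pppppPooooo ⇒ ppppppPoooooo ⇒ pppppppooooooo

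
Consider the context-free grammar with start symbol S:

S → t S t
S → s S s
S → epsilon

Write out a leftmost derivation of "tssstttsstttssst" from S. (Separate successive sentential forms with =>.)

S => tSt   [S → t S t]
tSt => tsSst   [S → s S s]
tsSst => tssSsst   [S → s S s]
tssSsst => tsssSssst   [S → s S s]
tsssSssst => tssstStssst   [S → t S t]
tssstStssst => tsssttSttssst   [S → t S t]
tsssttSttssst => tssstttStttssst   [S → t S t]
tssstttStttssst => tssstttsSstttssst   [S → s S s]
tssstttsSstttssst => tssstttsstttssst   [S → epsilon]

S => tSt => tsSst => tssSsst => tsssSssst => tssstStssst => tsssttSttssst => tssstttStttssst => tssstttsSstttssst => tssstttsstttssst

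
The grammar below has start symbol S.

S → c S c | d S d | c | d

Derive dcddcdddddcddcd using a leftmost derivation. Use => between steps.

S => dSd   [S → d S d]
dSd => dcScd   [S → c S c]
dcScd => dcdSdcd   [S → d S d]
dcdSdcd => dcddSddcd   [S → d S d]
dcddSddcd => dcddcScddcd   [S → c S c]
dcddcScddcd => dcddcdSdcddcd   [S → d S d]
dcddcdSdcddcd => dcddcddSddcddcd   [S → d S d]
dcddcddSddcddcd => dcddcdddddcddcd   [S → d]

S=>dSd=>dcScd=>dcdSdcd=>dcddSddcd=>dcddcScddcd=>dcddcdSdcddcd=>dcddcddSddcddcd=>dcddcdddddcddcd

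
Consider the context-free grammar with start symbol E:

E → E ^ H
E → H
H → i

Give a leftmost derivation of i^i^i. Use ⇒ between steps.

E ⇒ E^H ⇒ E^H^H ⇒ H^H^H ⇒ i^H^H ⇒ i^i^H ⇒ i^i^i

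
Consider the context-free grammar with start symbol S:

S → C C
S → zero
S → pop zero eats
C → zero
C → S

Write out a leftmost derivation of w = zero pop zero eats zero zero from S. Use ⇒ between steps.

S ⇒ C C ⇒ S C ⇒ C C C ⇒ zero C C ⇒ zero S C ⇒ zero C C C ⇒ zero S C C ⇒ zero pop zero eats C C ⇒ zero pop zero eats zero C ⇒ zero pop zero eats zero zero

S ⇒ C C   [S → C C]
C C ⇒ S C   [C → S]
S C ⇒ C C C   [S → C C]
C C C ⇒ zero C C   [C → zero]
zero C C ⇒ zero S C   [C → S]
zero S C ⇒ zero C C C   [S → C C]
zero C C C ⇒ zero S C C   [C → S]
zero S C C ⇒ zero pop zero eats C C   [S → pop zero eats]
zero pop zero eats C C ⇒ zero pop zero eats zero C   [C → zero]
zero pop zero eats zero C ⇒ zero pop zero eats zero zero   [C → zero]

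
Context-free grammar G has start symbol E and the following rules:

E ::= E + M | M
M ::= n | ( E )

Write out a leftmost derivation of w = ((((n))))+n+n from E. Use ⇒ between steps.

E ⇒ E+M   [E ::= E + M]
E+M ⇒ E+M+M   [E ::= E + M]
E+M+M ⇒ M+M+M   [E ::= M]
M+M+M ⇒ (E)+M+M   [M ::= ( E )]
(E)+M+M ⇒ (M)+M+M   [E ::= M]
(M)+M+M ⇒ ((E))+M+M   [M ::= ( E )]
((E))+M+M ⇒ ((M))+M+M   [E ::= M]
((M))+M+M ⇒ (((E)))+M+M   [M ::= ( E )]
(((E)))+M+M ⇒ (((M)))+M+M   [E ::= M]
(((M)))+M+M ⇒ ((((E))))+M+M   [M ::= ( E )]
((((E))))+M+M ⇒ ((((M))))+M+M   [E ::= M]
((((M))))+M+M ⇒ ((((n))))+M+M   [M ::= n]
((((n))))+M+M ⇒ ((((n))))+n+M   [M ::= n]
((((n))))+n+M ⇒ ((((n))))+n+n   [M ::= n]

E ⇒ E+M ⇒ E+M+M ⇒ M+M+M ⇒ (E)+M+M ⇒ (M)+M+M ⇒ ((E))+M+M ⇒ ((M))+M+M ⇒ (((E)))+M+M ⇒ (((M)))+M+M ⇒ ((((E))))+M+M ⇒ ((((M))))+M+M ⇒ ((((n))))+M+M ⇒ ((((n))))+n+M ⇒ ((((n))))+n+n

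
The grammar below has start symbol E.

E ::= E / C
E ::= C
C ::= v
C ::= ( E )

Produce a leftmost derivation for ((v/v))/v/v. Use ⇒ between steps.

E ⇒ E/C   [E ::= E / C]
E/C ⇒ E/C/C   [E ::= E / C]
E/C/C ⇒ C/C/C   [E ::= C]
C/C/C ⇒ (E)/C/C   [C ::= ( E )]
(E)/C/C ⇒ (C)/C/C   [E ::= C]
(C)/C/C ⇒ ((E))/C/C   [C ::= ( E )]
((E))/C/C ⇒ ((E/C))/C/C   [E ::= E / C]
((E/C))/C/C ⇒ ((C/C))/C/C   [E ::= C]
((C/C))/C/C ⇒ ((v/C))/C/C   [C ::= v]
((v/C))/C/C ⇒ ((v/v))/C/C   [C ::= v]
((v/v))/C/C ⇒ ((v/v))/v/C   [C ::= v]
((v/v))/v/C ⇒ ((v/v))/v/v   [C ::= v]

E ⇒ E/C ⇒ E/C/C ⇒ C/C/C ⇒ (E)/C/C ⇒ (C)/C/C ⇒ ((E))/C/C ⇒ ((E/C))/C/C ⇒ ((C/C))/C/C ⇒ ((v/C))/C/C ⇒ ((v/v))/C/C ⇒ ((v/v))/v/C ⇒ ((v/v))/v/v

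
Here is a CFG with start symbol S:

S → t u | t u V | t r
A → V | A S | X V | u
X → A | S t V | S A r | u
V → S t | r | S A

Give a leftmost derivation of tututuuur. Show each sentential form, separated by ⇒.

S ⇒ tuV ⇒ tuSA ⇒ tutuVA ⇒ tutuSAA ⇒ tututuAA ⇒ tututuuA ⇒ tututuuXV ⇒ tututuuuV ⇒ tututuuur

S ⇒ tuV   [S → t u V]
tuV ⇒ tuSA   [V → S A]
tuSA ⇒ tutuVA   [S → t u V]
tutuVA ⇒ tutuSAA   [V → S A]
tutuSAA ⇒ tututuAA   [S → t u]
tututuAA ⇒ tututuuA   [A → u]
tututuuA ⇒ tututuuXV   [A → X V]
tututuuXV ⇒ tututuuuV   [X → u]
tututuuuV ⇒ tututuuur   [V → r]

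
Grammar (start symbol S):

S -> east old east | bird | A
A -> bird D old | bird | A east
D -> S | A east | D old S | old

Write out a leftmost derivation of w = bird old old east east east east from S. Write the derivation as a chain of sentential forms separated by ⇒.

S ⇒ A ⇒ A east ⇒ A east east ⇒ A east east east ⇒ A east east east east ⇒ bird D old east east east east ⇒ bird old old east east east east

S ⇒ A   [S -> A]
A ⇒ A east   [A -> A east]
A east ⇒ A east east   [A -> A east]
A east east ⇒ A east east east   [A -> A east]
A east east east ⇒ A east east east east   [A -> A east]
A east east east east ⇒ bird D old east east east east   [A -> bird D old]
bird D old east east east east ⇒ bird old old east east east east   [D -> old]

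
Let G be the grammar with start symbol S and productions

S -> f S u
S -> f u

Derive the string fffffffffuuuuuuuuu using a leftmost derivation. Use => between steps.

S => fSu   [S -> f S u]
fSu => ffSuu   [S -> f S u]
ffSuu => fffSuuu   [S -> f S u]
fffSuuu => ffffSuuuu   [S -> f S u]
ffffSuuuu => fffffSuuuuu   [S -> f S u]
fffffSuuuuu => ffffffSuuuuuu   [S -> f S u]
ffffffSuuuuuu => fffffffSuuuuuuu   [S -> f S u]
fffffffSuuuuuuu => ffffffffSuuuuuuuu   [S -> f S u]
ffffffffSuuuuuuuu => fffffffffuuuuuuuuu   [S -> f u]

S=>fSu=>ffSuu=>fffSuuu=>ffffSuuuu=>fffffSuuuuu=>ffffffSuuuuuu=>fffffffSuuuuuuu=>ffffffffSuuuuuuuu=>fffffffffuuuuuuuuu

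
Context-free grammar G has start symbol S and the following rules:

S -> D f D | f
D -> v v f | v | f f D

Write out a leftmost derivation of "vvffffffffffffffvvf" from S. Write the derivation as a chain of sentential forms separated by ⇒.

S ⇒ DfD ⇒ vvffD ⇒ vvffffD ⇒ vvffffffD ⇒ vvffffffffD ⇒ vvffffffffffD ⇒ vvffffffffffffD ⇒ vvffffffffffffffD ⇒ vvffffffffffffffvvf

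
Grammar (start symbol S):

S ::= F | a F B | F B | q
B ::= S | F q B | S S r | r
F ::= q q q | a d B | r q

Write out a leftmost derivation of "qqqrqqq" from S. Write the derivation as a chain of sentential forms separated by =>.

S => FB => qqqB => qqqFqB => qqqrqqB => qqqrqqS => qqqrqqq

S => FB   [S ::= F B]
FB => qqqB   [F ::= q q q]
qqqB => qqqFqB   [B ::= F q B]
qqqFqB => qqqrqqB   [F ::= r q]
qqqrqqB => qqqrqqS   [B ::= S]
qqqrqqS => qqqrqqq   [S ::= q]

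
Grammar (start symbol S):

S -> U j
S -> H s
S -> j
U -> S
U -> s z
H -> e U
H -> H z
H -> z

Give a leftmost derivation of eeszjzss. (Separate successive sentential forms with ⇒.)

S⇒Hs⇒eUs⇒eSs⇒eHss⇒eHzss⇒eeUzss⇒eeSzss⇒eeUjzss⇒eeszjzss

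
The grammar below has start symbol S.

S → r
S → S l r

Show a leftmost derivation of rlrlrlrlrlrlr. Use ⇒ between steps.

S ⇒ Slr ⇒ Slrlr ⇒ Slrlrlr ⇒ Slrlrlrlr ⇒ Slrlrlrlrlr ⇒ Slrlrlrlrlrlr ⇒ rlrlrlrlrlrlr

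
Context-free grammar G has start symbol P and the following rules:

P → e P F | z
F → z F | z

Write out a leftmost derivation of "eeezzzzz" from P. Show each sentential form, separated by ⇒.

P⇒ePF⇒eePFF⇒eeePFFF⇒eeezFFF⇒eeezzFF⇒eeezzzFF⇒eeezzzzF⇒eeezzzzz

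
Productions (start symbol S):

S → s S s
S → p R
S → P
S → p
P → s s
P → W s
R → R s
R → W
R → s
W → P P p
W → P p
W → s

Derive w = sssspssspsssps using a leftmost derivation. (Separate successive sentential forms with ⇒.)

S⇒P⇒Ws⇒PPps⇒WsPps⇒PPpsPps⇒WsPpsPps⇒PPpsPpsPps⇒ssPpsPpsPps⇒ssWspsPpsPps⇒sssspsPpsPps⇒sssspssspsPps⇒sssspssspsssps

S ⇒ P   [S → P]
P ⇒ Ws   [P → W s]
Ws ⇒ PPps   [W → P P p]
PPps ⇒ WsPps   [P → W s]
WsPps ⇒ PPpsPps   [W → P P p]
PPpsPps ⇒ WsPpsPps   [P → W s]
WsPpsPps ⇒ PPpsPpsPps   [W → P P p]
PPpsPpsPps ⇒ ssPpsPpsPps   [P → s s]
ssPpsPpsPps ⇒ ssWspsPpsPps   [P → W s]
ssWspsPpsPps ⇒ sssspsPpsPps   [W → s]
sssspsPpsPps ⇒ sssspssspsPps   [P → s s]
sssspssspsPps ⇒ sssspssspsssps   [P → s s]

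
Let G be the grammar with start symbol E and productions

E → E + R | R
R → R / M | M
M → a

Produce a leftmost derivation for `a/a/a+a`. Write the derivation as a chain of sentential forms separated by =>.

E=>E+R=>R+R=>R/M+R=>R/M/M+R=>M/M/M+R=>a/M/M+R=>a/a/M+R=>a/a/a+R=>a/a/a+M=>a/a/a+a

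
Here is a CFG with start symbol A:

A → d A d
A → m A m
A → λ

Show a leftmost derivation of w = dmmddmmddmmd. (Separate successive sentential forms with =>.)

A => dAd => dmAmd => dmmAmmd => dmmdAdmmd => dmmddAddmmd => dmmddmAmddmmd => dmmddmmddmmd

A => dAd   [A → d A d]
dAd => dmAmd   [A → m A m]
dmAmd => dmmAmmd   [A → m A m]
dmmAmmd => dmmdAdmmd   [A → d A d]
dmmdAdmmd => dmmddAddmmd   [A → d A d]
dmmddAddmmd => dmmddmAmddmmd   [A → m A m]
dmmddmAmddmmd => dmmddmmddmmd   [A → λ]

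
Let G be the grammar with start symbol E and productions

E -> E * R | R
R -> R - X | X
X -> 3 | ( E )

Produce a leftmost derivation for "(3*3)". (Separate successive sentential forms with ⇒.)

E⇒R⇒X⇒(E)⇒(E*R)⇒(R*R)⇒(X*R)⇒(3*R)⇒(3*X)⇒(3*3)

E ⇒ R   [E -> R]
R ⇒ X   [R -> X]
X ⇒ (E)   [X -> ( E )]
(E) ⇒ (E*R)   [E -> E * R]
(E*R) ⇒ (R*R)   [E -> R]
(R*R) ⇒ (X*R)   [R -> X]
(X*R) ⇒ (3*R)   [X -> 3]
(3*R) ⇒ (3*X)   [R -> X]
(3*X) ⇒ (3*3)   [X -> 3]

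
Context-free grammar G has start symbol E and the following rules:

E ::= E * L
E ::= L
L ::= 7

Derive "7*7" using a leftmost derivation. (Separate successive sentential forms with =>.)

E => E*L => L*L => 7*L => 7*7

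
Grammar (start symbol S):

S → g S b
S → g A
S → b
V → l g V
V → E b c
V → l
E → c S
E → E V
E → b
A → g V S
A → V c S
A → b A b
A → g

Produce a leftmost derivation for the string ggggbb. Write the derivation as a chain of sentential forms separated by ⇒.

S ⇒ gSb   [S → g S b]
gSb ⇒ ggSbb   [S → g S b]
ggSbb ⇒ gggAbb   [S → g A]
gggAbb ⇒ ggggbb   [A → g]

S ⇒ gSb ⇒ ggSbb ⇒ gggAbb ⇒ ggggbb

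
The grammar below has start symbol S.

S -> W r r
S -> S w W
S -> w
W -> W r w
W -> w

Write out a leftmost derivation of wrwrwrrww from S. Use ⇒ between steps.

S ⇒ SwW   [S -> S w W]
SwW ⇒ WrrwW   [S -> W r r]
WrrwW ⇒ WrwrrwW   [W -> W r w]
WrwrrwW ⇒ WrwrwrrwW   [W -> W r w]
WrwrwrrwW ⇒ wrwrwrrwW   [W -> w]
wrwrwrrwW ⇒ wrwrwrrww   [W -> w]

S ⇒ SwW ⇒ WrrwW ⇒ WrwrrwW ⇒ WrwrwrrwW ⇒ wrwrwrrwW ⇒ wrwrwrrww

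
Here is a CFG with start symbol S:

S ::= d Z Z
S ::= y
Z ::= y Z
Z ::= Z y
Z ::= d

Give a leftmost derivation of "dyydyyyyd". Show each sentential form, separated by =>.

S => dZZ   [S ::= d Z Z]
dZZ => dZyZ   [Z ::= Z y]
dZyZ => dZyyZ   [Z ::= Z y]
dZyyZ => dyZyyZ   [Z ::= y Z]
dyZyyZ => dyyZyyZ   [Z ::= y Z]
dyyZyyZ => dyyZyyyZ   [Z ::= Z y]
dyyZyyyZ => dyydyyyZ   [Z ::= d]
dyydyyyZ => dyydyyyyZ   [Z ::= y Z]
dyydyyyyZ => dyydyyyyd   [Z ::= d]

S=>dZZ=>dZyZ=>dZyyZ=>dyZyyZ=>dyyZyyZ=>dyyZyyyZ=>dyydyyyZ=>dyydyyyyZ=>dyydyyyyd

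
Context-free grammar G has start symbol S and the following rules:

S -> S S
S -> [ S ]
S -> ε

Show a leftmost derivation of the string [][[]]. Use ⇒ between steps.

S ⇒ SS ⇒ [S]S ⇒ []S ⇒ [][S] ⇒ [][[S]] ⇒ [][[]]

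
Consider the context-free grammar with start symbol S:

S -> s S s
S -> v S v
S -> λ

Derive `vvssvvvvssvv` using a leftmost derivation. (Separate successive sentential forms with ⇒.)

S ⇒ vSv   [S -> v S v]
vSv ⇒ vvSvv   [S -> v S v]
vvSvv ⇒ vvsSsvv   [S -> s S s]
vvsSsvv ⇒ vvssSssvv   [S -> s S s]
vvssSssvv ⇒ vvssvSvssvv   [S -> v S v]
vvssvSvssvv ⇒ vvssvvSvvssvv   [S -> v S v]
vvssvvSvvssvv ⇒ vvssvvvvssvv   [S -> λ]

S⇒vSv⇒vvSvv⇒vvsSsvv⇒vvssSssvv⇒vvssvSvssvv⇒vvssvvSvvssvv⇒vvssvvvvssvv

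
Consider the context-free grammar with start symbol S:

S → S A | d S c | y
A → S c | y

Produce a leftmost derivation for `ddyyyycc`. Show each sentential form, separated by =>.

S => dSc => ddScc => ddSAcc => ddSAAcc => ddSAAAcc => ddyAAAcc => ddyyAAcc => ddyyyAcc => ddyyyycc

S => dSc   [S → d S c]
dSc => ddScc   [S → d S c]
ddScc => ddSAcc   [S → S A]
ddSAcc => ddSAAcc   [S → S A]
ddSAAcc => ddSAAAcc   [S → S A]
ddSAAAcc => ddyAAAcc   [S → y]
ddyAAAcc => ddyyAAcc   [A → y]
ddyyAAcc => ddyyyAcc   [A → y]
ddyyyAcc => ddyyyycc   [A → y]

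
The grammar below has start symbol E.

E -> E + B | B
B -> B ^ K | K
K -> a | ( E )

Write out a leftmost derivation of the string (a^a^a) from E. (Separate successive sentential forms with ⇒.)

E⇒B⇒K⇒(E)⇒(B)⇒(B^K)⇒(B^K^K)⇒(K^K^K)⇒(a^K^K)⇒(a^a^K)⇒(a^a^a)

E ⇒ B   [E -> B]
B ⇒ K   [B -> K]
K ⇒ (E)   [K -> ( E )]
(E) ⇒ (B)   [E -> B]
(B) ⇒ (B^K)   [B -> B ^ K]
(B^K) ⇒ (B^K^K)   [B -> B ^ K]
(B^K^K) ⇒ (K^K^K)   [B -> K]
(K^K^K) ⇒ (a^K^K)   [K -> a]
(a^K^K) ⇒ (a^a^K)   [K -> a]
(a^a^K) ⇒ (a^a^a)   [K -> a]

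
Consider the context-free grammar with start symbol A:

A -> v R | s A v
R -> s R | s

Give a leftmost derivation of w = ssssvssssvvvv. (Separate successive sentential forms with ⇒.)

A ⇒ sAv   [A -> s A v]
sAv ⇒ ssAvv   [A -> s A v]
ssAvv ⇒ sssAvvv   [A -> s A v]
sssAvvv ⇒ ssssAvvvv   [A -> s A v]
ssssAvvvv ⇒ ssssvRvvvv   [A -> v R]
ssssvRvvvv ⇒ ssssvsRvvvv   [R -> s R]
ssssvsRvvvv ⇒ ssssvssRvvvv   [R -> s R]
ssssvssRvvvv ⇒ ssssvsssRvvvv   [R -> s R]
ssssvsssRvvvv ⇒ ssssvssssvvvv   [R -> s]

A ⇒ sAv ⇒ ssAvv ⇒ sssAvvv ⇒ ssssAvvvv ⇒ ssssvRvvvv ⇒ ssssvsRvvvv ⇒ ssssvssRvvvv ⇒ ssssvsssRvvvv ⇒ ssssvssssvvvv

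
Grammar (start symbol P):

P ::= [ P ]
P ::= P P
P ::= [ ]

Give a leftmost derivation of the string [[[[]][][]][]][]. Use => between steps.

P => PP   [P ::= P P]
PP => [P]P   [P ::= [ P ]]
[P]P => [PP]P   [P ::= P P]
[PP]P => [[P]P]P   [P ::= [ P ]]
[[P]P]P => [[PP]P]P   [P ::= P P]
[[PP]P]P => [[PPP]P]P   [P ::= P P]
[[PPP]P]P => [[[P]PP]P]P   [P ::= [ P ]]
[[[P]PP]P]P => [[[[]]PP]P]P   [P ::= [ ]]
[[[[]]PP]P]P => [[[[]][]P]P]P   [P ::= [ ]]
[[[[]][]P]P]P => [[[[]][][]]P]P   [P ::= [ ]]
[[[[]][][]]P]P => [[[[]][][]][]]P   [P ::= [ ]]
[[[[]][][]][]]P => [[[[]][][]][]][]   [P ::= [ ]]

P=>PP=>[P]P=>[PP]P=>[[P]P]P=>[[PP]P]P=>[[PPP]P]P=>[[[P]PP]P]P=>[[[[]]PP]P]P=>[[[[]][]P]P]P=>[[[[]][][]]P]P=>[[[[]][][]][]]P=>[[[[]][][]][]][]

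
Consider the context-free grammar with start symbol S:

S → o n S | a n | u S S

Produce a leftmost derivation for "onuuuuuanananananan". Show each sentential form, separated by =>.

S => onS   [S → o n S]
onS => onuSS   [S → u S S]
onuSS => onuuSSS   [S → u S S]
onuuSSS => onuuuSSSS   [S → u S S]
onuuuSSSS => onuuuuSSSSS   [S → u S S]
onuuuuSSSSS => onuuuuuSSSSSS   [S → u S S]
onuuuuuSSSSSS => onuuuuuanSSSSS   [S → a n]
onuuuuuanSSSSS => onuuuuuananSSSS   [S → a n]
onuuuuuananSSSS => onuuuuuanananSSS   [S → a n]
onuuuuuanananSSS => onuuuuuananananSS   [S → a n]
onuuuuuananananSS => onuuuuuanananananS   [S → a n]
onuuuuuanananananS => onuuuuuanananananan   [S → a n]

S => onS => onuSS => onuuSSS => onuuuSSSS => onuuuuSSSSS => onuuuuuSSSSSS => onuuuuuanSSSSS => onuuuuuananSSSS => onuuuuuanananSSS => onuuuuuananananSS => onuuuuuanananananS => onuuuuuanananananan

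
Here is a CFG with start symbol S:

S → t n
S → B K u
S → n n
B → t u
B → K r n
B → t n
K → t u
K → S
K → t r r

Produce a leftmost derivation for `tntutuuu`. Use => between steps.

S => BKu => tnKu => tnSu => tnBKuu => tntuKuu => tntutuuu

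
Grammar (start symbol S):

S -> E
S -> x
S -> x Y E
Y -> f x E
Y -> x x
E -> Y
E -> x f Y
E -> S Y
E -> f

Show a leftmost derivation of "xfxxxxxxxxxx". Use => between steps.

S => xYE   [S -> x Y E]
xYE => xfxEE   [Y -> f x E]
xfxEE => xfxYE   [E -> Y]
xfxYE => xfxxxE   [Y -> x x]
xfxxxE => xfxxxSY   [E -> S Y]
xfxxxSY => xfxxxxYEY   [S -> x Y E]
xfxxxxYEY => xfxxxxxxEY   [Y -> x x]
xfxxxxxxEY => xfxxxxxxYY   [E -> Y]
xfxxxxxxYY => xfxxxxxxxxY   [Y -> x x]
xfxxxxxxxxY => xfxxxxxxxxxx   [Y -> x x]

S=>xYE=>xfxEE=>xfxYE=>xfxxxE=>xfxxxSY=>xfxxxxYEY=>xfxxxxxxEY=>xfxxxxxxYY=>xfxxxxxxxxY=>xfxxxxxxxxxx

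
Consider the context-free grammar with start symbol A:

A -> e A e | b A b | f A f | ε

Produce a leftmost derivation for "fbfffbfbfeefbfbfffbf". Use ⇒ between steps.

A ⇒ fAf   [A -> f A f]
fAf ⇒ fbAbf   [A -> b A b]
fbAbf ⇒ fbfAfbf   [A -> f A f]
fbfAfbf ⇒ fbffAffbf   [A -> f A f]
fbffAffbf ⇒ fbfffAfffbf   [A -> f A f]
fbfffAfffbf ⇒ fbfffbAbfffbf   [A -> b A b]
fbfffbAbfffbf ⇒ fbfffbfAfbfffbf   [A -> f A f]
fbfffbfAfbfffbf ⇒ fbfffbfbAbfbfffbf   [A -> b A b]
fbfffbfbAbfbfffbf ⇒ fbfffbfbfAfbfbfffbf   [A -> f A f]
fbfffbfbfAfbfbfffbf ⇒ fbfffbfbfeAefbfbfffbf   [A -> e A e]
fbfffbfbfeAefbfbfffbf ⇒ fbfffbfbfeefbfbfffbf   [A -> ε]

A⇒fAf⇒fbAbf⇒fbfAfbf⇒fbffAffbf⇒fbfffAfffbf⇒fbfffbAbfffbf⇒fbfffbfAfbfffbf⇒fbfffbfbAbfbfffbf⇒fbfffbfbfAfbfbfffbf⇒fbfffbfbfeAefbfbfffbf⇒fbfffbfbfeefbfbfffbf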